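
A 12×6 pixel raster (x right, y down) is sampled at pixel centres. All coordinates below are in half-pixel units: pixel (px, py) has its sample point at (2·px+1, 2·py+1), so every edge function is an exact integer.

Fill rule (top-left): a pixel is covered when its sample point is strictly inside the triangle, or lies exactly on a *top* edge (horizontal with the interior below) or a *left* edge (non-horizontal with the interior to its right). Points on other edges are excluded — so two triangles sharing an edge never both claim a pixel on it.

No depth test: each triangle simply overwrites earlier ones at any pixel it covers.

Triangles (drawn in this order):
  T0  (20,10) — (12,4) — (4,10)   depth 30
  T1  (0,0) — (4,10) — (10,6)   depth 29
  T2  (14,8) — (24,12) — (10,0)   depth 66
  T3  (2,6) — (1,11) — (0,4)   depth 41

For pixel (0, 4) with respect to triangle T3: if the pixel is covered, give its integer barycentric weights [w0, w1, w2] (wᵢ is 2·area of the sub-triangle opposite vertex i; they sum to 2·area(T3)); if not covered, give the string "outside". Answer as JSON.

T0:
  2·area = 96  (B↔C swapped to make it positive)
  edge (20, 10)→(4, 10): d=(-16,0) right/bottom  bias=-1
  edge (4, 10)→(12, 4): d=(8,-6) top-left  bias=+0
  edge (12, 4)→(20, 10): d=(8,6) right/bottom  bias=-1
    (5,2)@(11, 5): e=[80,2,14] → #
    (6,2)@(13, 5): e=[80,14,2] → #
    (7,2)@(15, 5): e=[80,26,-10] → ·
    (4,3)@(9, 7): e=[48,6,42] → #
    (7,3)@(15, 7): e=[48,42,6] → #
    (8,3)@(17, 7): e=[48,54,-6] → ·
    (3,4)@(7, 9): e=[16,10,70] → #
    (8,4)@(17, 9): e=[16,70,10] → #
    (9,4)@(19, 9): e=[16,82,-2] → ·
    (3,5)@(7, 11): e=[-16,26,86] → ·
    (4,5)@(9, 11): e=[-16,38,74] → ·
    (5,5)@(11, 11): e=[-16,50,62] → ·
  covered (12 px):
    · · · · · · · · · · · ·
    · · · · · · · · · · · ·
    · · · · · # # · · · · ·
    · · · · # # # # · · · ·
    · · · # # # # # # · · ·
    · · · · · · · · · · · ·
T1:
  2·area = 76  (B↔C swapped to make it positive)
  edge (0, 0)→(10, 6): d=(10,6) right/bottom  bias=-1
  edge (10, 6)→(4, 10): d=(-6,4) right/bottom  bias=-1
  edge (4, 10)→(0, 0): d=(-4,-10) top-left  bias=+0
    (0,0)@(1, 1): e=[4,66,6] → #
    (1,0)@(3, 1): e=[-8,58,26] → ·
    (0,1)@(1, 3): e=[24,54,-2] → ·
    (1,1)@(3, 3): e=[12,46,18] → #
    (2,1)@(5, 3): e=[0,38,38] → ·  [on edge]
    (1,2)@(3, 5): e=[32,34,10] → #
    (2,2)@(5, 5): e=[20,26,30] → #
    (3,2)@(7, 5): e=[8,18,50] → #
    (4,2)@(9, 5): e=[-4,10,70] → ·
    (1,3)@(3, 7): e=[52,22,2] → #
    (4,3)@(9, 7): e=[16,-2,62] → ·
    (1,4)@(3, 9): e=[72,10,-6] → ·
    (7,4)@(15, 9): e=[0,-38,114] → ·  [on edge]
  covered (9 px):
    # · · · · · · · · · · ·
    · # · · · · · · · · · ·
    · # # # · · · · · · · ·
    · # # # · · · · · · · ·
    · · # · · · · · · · · ·
    · · · · · · · · · · · ·
T2:
  2·area = 64  (B↔C swapped to make it positive)
  edge (14, 8)→(10, 0): d=(-4,-8) top-left  bias=+0
  edge (10, 0)→(24, 12): d=(14,12) right/bottom  bias=-1
  edge (24, 12)→(14, 8): d=(-10,-4) top-left  bias=+0
    (5,0)@(11, 1): e=[4,2,58] → #
    (6,0)@(13, 1): e=[20,-22,66] → ·
    (5,1)@(11, 3): e=[-4,30,38] → ·
    (6,1)@(13, 3): e=[12,6,46] → #
    (7,1)@(15, 3): e=[28,-18,54] → ·
    (6,2)@(13, 5): e=[4,34,26] → #
    (7,2)@(15, 5): e=[20,10,34] → #
    (8,2)@(17, 5): e=[36,-14,42] → ·
    (6,3)@(13, 7): e=[-4,62,6] → ·
    (7,3)@(15, 7): e=[12,38,14] → #
    (8,3)@(17, 7): e=[28,14,22] → #
    (9,3)@(19, 7): e=[44,-10,30] → ·
  covered (8 px):
    · · · · · # · · · · · ·
    · · · · · · # · · · · ·
    · · · · · · # # · · · ·
    · · · · · · · # # · · ·
    · · · · · · · · # # · ·
    · · · · · · · · · · · ·
T3:
  2·area = 12
  edge (2, 6)→(1, 11): d=(-1,5) right/bottom  bias=-1
  edge (1, 11)→(0, 4): d=(-1,-7) top-left  bias=+0
  edge (0, 4)→(2, 6): d=(2,2) right/bottom  bias=-1
    (1,0)@(3, 1): e=[0,24,-12] → ·  [on edge]
    (0,2)@(1, 5): e=[6,6,0] → ·  [on edge]
    (0,3)@(1, 7): e=[4,4,4] → #
    (1,3)@(3, 7): e=[-6,18,0] → ·  [on edge]
    (0,4)@(1, 9): e=[2,2,8] → #
    (1,4)@(3, 9): e=[-8,16,4] → ·
    (2,4)@(5, 9): e=[-18,30,0] → ·  [on edge]
    (0,5)@(1, 11): e=[0,0,12] → ·  [on edge]
    (3,5)@(7, 11): e=[-30,42,0] → ·  [on edge]
  covered (2 px):
    · · · · · · · · · · · ·
    · · · · · · · · · · · ·
    · · · · · · · · · · · ·
    # · · · · · · · · · · ·
    # · · · · · · · · · · ·
    · · · · · · · · · · · ·

Final: [2,8,2]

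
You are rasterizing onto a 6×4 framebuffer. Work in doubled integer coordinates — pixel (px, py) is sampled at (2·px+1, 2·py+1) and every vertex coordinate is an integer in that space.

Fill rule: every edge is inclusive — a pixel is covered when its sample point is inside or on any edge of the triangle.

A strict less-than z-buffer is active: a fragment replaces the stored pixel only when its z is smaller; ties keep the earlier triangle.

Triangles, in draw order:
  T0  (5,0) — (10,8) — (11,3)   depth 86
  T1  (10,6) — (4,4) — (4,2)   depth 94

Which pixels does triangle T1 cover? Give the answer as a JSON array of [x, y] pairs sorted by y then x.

T0:
  2·area = 33  (B↔C swapped to make it positive)
  edge (5, 0)→(11, 3): d=(6,3) inclusive
  edge (11, 3)→(10, 8): d=(-1,5) inclusive
  edge (10, 8)→(5, 0): d=(-5,-8) inclusive
    (3,0)@(7, 1): e=[0,22,11] → #  [on edge]
    (4,0)@(9, 1): e=[-6,12,27] → ·
    (3,1)@(7, 3): e=[12,20,1] → #
    (4,1)@(9, 3): e=[6,10,17] → #
    (5,1)@(11, 3): e=[0,0,33] → #  [on edge]
    (3,2)@(7, 5): e=[24,18,-9] → ·
    (4,2)@(9, 5): e=[18,8,7] → #
    (5,2)@(11, 5): e=[12,-2,23] → ·
    (4,3)@(9, 7): e=[30,6,-3] → ·
  covered (5 px):
    · · · # · ·
    · · · # # #
    · · · · # ·
    · · · · · ·
T1:
  2·area = 12
  edge (10, 6)→(4, 4): d=(-6,-2) inclusive
  edge (4, 4)→(4, 2): d=(0,-2) inclusive
  edge (4, 2)→(10, 6): d=(6,4) inclusive
    (0,1)@(1, 3): e=[0,-6,18] → ·  [on edge]
    (2,1)@(5, 3): e=[8,2,2] → #
    (3,1)@(7, 3): e=[12,6,-6] → ·
    (2,2)@(5, 5): e=[-4,2,14] → ·
    (3,2)@(7, 5): e=[0,6,6] → #  [on edge]
    (4,2)@(9, 5): e=[4,10,-2] → ·
    (3,3)@(7, 7): e=[-12,6,18] → ·
  covered (2 px):
    · · · · · ·
    · · # · · ·
    · · · # · ·
    · · · · · ·

Result: [[2,1],[3,2]]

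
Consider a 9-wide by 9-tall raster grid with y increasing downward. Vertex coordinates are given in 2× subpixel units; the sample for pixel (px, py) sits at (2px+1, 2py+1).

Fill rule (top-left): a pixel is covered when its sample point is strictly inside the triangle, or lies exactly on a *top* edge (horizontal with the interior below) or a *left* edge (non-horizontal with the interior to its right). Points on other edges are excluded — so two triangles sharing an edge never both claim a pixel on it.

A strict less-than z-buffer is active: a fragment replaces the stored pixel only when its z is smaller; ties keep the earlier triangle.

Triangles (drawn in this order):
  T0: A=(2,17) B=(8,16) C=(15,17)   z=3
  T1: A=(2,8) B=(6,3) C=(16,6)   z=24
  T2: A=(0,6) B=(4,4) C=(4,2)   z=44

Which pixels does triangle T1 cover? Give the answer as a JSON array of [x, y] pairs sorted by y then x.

T0:
  2·area = 13
  edge (2, 17)→(8, 16): d=(6,-1) top-left  bias=+0
  edge (8, 16)→(15, 17): d=(7,1) right/bottom  bias=-1
  edge (15, 17)→(2, 17): d=(-13,0) right/bottom  bias=-1
    (0,7)@(1, 15): e=[-13,0,26] → ·  [on edge]
    (0,8)@(1, 17): e=[-1,14,0] → ·  [on edge]
    (1,8)@(3, 17): e=[1,12,0] → ·  [on edge]
    (2,8)@(5, 17): e=[3,10,0] → ·  [on edge]
    (3,8)@(7, 17): e=[5,8,0] → ·  [on edge]
    (4,8)@(9, 17): e=[7,6,0] → ·  [on edge]
    (5,8)@(11, 17): e=[9,4,0] → ·  [on edge]
    (6,8)@(13, 17): e=[11,2,0] → ·  [on edge]
    (7,8)@(15, 17): e=[13,0,0] → ·  [on edge]
    (8,8)@(17, 17): e=[15,-2,0] → ·  [on edge]
  covered (0 px):
    · · · · · · · · ·
    · · · · · · · · ·
    · · · · · · · · ·
    · · · · · · · · ·
    · · · · · · · · ·
    · · · · · · · · ·
    · · · · · · · · ·
    · · · · · · · · ·
    · · · · · · · · ·
T1:
  2·area = 62
  edge (2, 8)→(6, 3): d=(4,-5) top-left  bias=+0
  edge (6, 3)→(16, 6): d=(10,3) right/bottom  bias=-1
  edge (16, 6)→(2, 8): d=(-14,2) right/bottom  bias=-1
    (2,2)@(5, 5): e=[3,23,36] → #
    (3,2)@(7, 5): e=[13,17,32] → #
    (4,2)@(9, 5): e=[23,11,28] → #
    (5,2)@(11, 5): e=[33,5,24] → #
    (6,2)@(13, 5): e=[43,-1,20] → ·
    (1,3)@(3, 7): e=[1,49,12] → #
    (4,3)@(9, 7): e=[31,31,0] → ·  [on edge]
    (5,3)@(11, 7): e=[41,25,-4] → ·
    (1,4)@(3, 9): e=[9,69,-16] → ·
    (2,4)@(5, 9): e=[19,63,-20] → ·
    (3,4)@(7, 9): e=[29,57,-24] → ·
  covered (7 px):
    · · · · · · · · ·
    · · · · · · · · ·
    · · # # # # · · ·
    · # # # · · · · ·
    · · · · · · · · ·
    · · · · · · · · ·
    · · · · · · · · ·
    · · · · · · · · ·
    · · · · · · · · ·
T2:
  2·area = 8  (B↔C swapped to make it positive)
  edge (0, 6)→(4, 2): d=(4,-4) top-left  bias=+0
  edge (4, 2)→(4, 4): d=(0,2) right/bottom  bias=-1
  edge (4, 4)→(0, 6): d=(-4,2) right/bottom  bias=-1
    (2,0)@(5, 1): e=[0,-2,10] → ·  [on edge]
    (1,1)@(3, 3): e=[0,2,6] → #  [on edge]
    (2,1)@(5, 3): e=[8,-2,2] → ·
    (0,2)@(1, 5): e=[0,6,2] → #  [on edge]
    (1,2)@(3, 5): e=[8,2,-2] → ·
    (0,3)@(1, 7): e=[8,6,-6] → ·
  covered (2 px):
    · · · · · · · · ·
    · # · · · · · · ·
    # · · · · · · · ·
    · · · · · · · · ·
    · · · · · · · · ·
    · · · · · · · · ·
    · · · · · · · · ·
    · · · · · · · · ·
    · · · · · · · · ·

Result: [[2,2],[3,2],[4,2],[5,2],[1,3],[2,3],[3,3]]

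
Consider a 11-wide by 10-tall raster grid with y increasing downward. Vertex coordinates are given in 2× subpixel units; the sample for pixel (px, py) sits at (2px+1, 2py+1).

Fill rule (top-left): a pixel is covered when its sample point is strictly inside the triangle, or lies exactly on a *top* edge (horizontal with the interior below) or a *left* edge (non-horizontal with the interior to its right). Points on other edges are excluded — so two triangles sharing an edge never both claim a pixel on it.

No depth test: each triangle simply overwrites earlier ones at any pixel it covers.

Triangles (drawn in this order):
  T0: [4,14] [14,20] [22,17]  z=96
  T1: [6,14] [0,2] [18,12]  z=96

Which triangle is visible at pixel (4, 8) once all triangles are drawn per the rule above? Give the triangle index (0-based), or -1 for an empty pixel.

T0:
  2·area = 78  (B↔C swapped to make it positive)
  edge (4, 14)→(22, 17): d=(18,3) right/bottom  bias=-1
  edge (22, 17)→(14, 20): d=(-8,3) right/bottom  bias=-1
  edge (14, 20)→(4, 14): d=(-10,-6) top-left  bias=+0
    (3,7)@(7, 15): e=[9,61,8] → █
    (4,7)@(9, 15): e=[3,55,20] → █
    (5,7)@(11, 15): e=[-3,49,32] → ·
    (3,8)@(7, 17): e=[45,45,-12] → ·
    (4,8)@(9, 17): e=[39,39,0] → █  [on edge]
    (5,8)@(11, 17): e=[33,33,12] → █
    (6,8)@(13, 17): e=[27,27,24] → █
    (7,8)@(15, 17): e=[21,21,36] → █
    (8,8)@(17, 17): e=[15,15,48] → █
    (9,8)@(19, 17): e=[9,9,60] → █
    (10,8)@(21, 17): e=[3,3,72] → █
    (4,9)@(9, 19): e=[75,23,-20] → ·
  covered (11 px):
    · · · · · · · · · · ·
    · · · · · · · · · · ·
    · · · · · · · · · · ·
    · · · · · · · · · · ·
    · · · · · · · · · · ·
    · · · · · · · · · · ·
    · · · · · · · · · · ·
    · · · █ █ · · · · · ·
    · · · · █ █ █ █ █ █ █
    · · · · · · █ █ · · ·
T1:
  2·area = 156
  edge (6, 14)→(0, 2): d=(-6,-12) top-left  bias=+0
  edge (0, 2)→(18, 12): d=(18,10) right/bottom  bias=-1
  edge (18, 12)→(6, 14): d=(-12,2) right/bottom  bias=-1
    (0,1)@(1, 3): e=[6,8,142] → █
    (1,1)@(3, 3): e=[30,-12,138] → ·
    (0,2)@(1, 5): e=[-6,44,118] → ·
    (1,2)@(3, 5): e=[18,24,114] → █
    (2,2)@(5, 5): e=[42,4,110] → █
    (3,2)@(7, 5): e=[66,-16,106] → ·
    (1,3)@(3, 7): e=[6,60,90] → █
    (3,3)@(7, 7): e=[54,20,82] → █
    (4,3)@(9, 7): e=[78,0,78] → ·  [on edge]
    (1,4)@(3, 9): e=[-6,96,66] → ·
    (2,4)@(5, 9): e=[18,76,62] → █
    (4,4)@(9, 9): e=[66,36,54] → █
  covered (19 px):
    · · · · · · · · · · ·
    █ · · · · · · · · · ·
    · █ █ · · · · · · · ·
    · █ █ █ · · · · · · ·
    · · █ █ █ █ · · · · ·
    · · █ █ █ █ █ █ · · ·
    · · · █ █ █ · · · · ·
    · · · · · · · · · · ·
    · · · · · · · · · · ·
    · · · · · · · · · · ·

Z-buffer (winner per pixel, '.' = empty):
  . . . . . . . . . . .
  1 . . . . . . . . . .
  . 1 1 . . . . . . . .
  . 1 1 1 . . . . . . .
  . . 1 1 1 1 . . . . .
  . . 1 1 1 1 1 1 . . .
  . . . 1 1 1 . . . . .
  . . . 0 0 . . . . . .
  . . . . 0 0 0 0 0 0 0
  . . . . . . 0 0 . . .

Final: 0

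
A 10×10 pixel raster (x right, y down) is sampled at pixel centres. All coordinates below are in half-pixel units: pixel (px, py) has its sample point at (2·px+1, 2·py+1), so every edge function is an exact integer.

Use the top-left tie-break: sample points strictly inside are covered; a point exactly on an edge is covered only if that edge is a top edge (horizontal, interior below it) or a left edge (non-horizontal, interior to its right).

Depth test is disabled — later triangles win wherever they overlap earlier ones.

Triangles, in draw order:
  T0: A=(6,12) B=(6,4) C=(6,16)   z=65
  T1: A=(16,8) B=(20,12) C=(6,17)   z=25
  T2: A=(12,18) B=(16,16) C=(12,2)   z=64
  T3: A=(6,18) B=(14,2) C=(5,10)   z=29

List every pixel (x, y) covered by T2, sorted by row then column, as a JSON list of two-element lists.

T0:
  degenerate (2·area = 0) — covers nothing
T1:
  2·area = 76
  edge (16, 8)→(20, 12): d=(4,4) right/bottom  bias=-1
  edge (20, 12)→(6, 17): d=(-14,5) right/bottom  bias=-1
  edge (6, 17)→(16, 8): d=(10,-9) top-left  bias=+0
    (4,0)@(9, 1): e=[0,209,-133] → .  [on edge]
    (5,1)@(11, 3): e=[0,171,-95] → .  [on edge]
    (6,2)@(13, 5): e=[0,133,-57] → .  [on edge]
    (7,3)@(15, 7): e=[0,95,-19] → .  [on edge]
    (7,4)@(15, 9): e=[8,67,1] → X
    (8,4)@(17, 9): e=[0,57,19] → .  [on edge]
    (6,5)@(13, 11): e=[24,49,3] → X
    (8,5)@(17, 11): e=[8,29,39] → X
    (9,5)@(19, 11): e=[0,19,57] → .  [on edge]
    (5,6)@(11, 13): e=[40,31,5] → X
    (9,6)@(19, 13): e=[8,-9,77] → .
    (4,7)@(9, 15): e=[56,13,7] → X
  covered (10 px):
    . . . . . . . . . .
    . . . . . . . . . .
    . . . . . . . . . .
    . . . . . . . . . .
    . . . . . . . X . .
    . . . . . . X X X .
    . . . . . X X X X .
    . . . . X X . . . .
    . . . . . . . . . .
    . . . . . . . . . .
T2:
  2·area = 64  (B↔C swapped to make it positive)
  edge (12, 18)→(12, 2): d=(0,-16) top-left  bias=+0
  edge (12, 2)→(16, 16): d=(4,14) right/bottom  bias=-1
  edge (16, 16)→(12, 18): d=(-4,2) right/bottom  bias=-1
    (6,3)@(13, 7): e=[16,6,42] → X
    (7,3)@(15, 7): e=[48,-22,38] → .
    (6,4)@(13, 9): e=[16,14,34] → X
    (7,4)@(15, 9): e=[48,-14,30] → .
    (6,5)@(13, 11): e=[16,22,26] → X
    (7,5)@(15, 11): e=[48,-6,22] → .
    (6,6)@(13, 13): e=[16,30,18] → X
    (7,6)@(15, 13): e=[48,2,14] → X
    (8,6)@(17, 13): e=[80,-26,10] → .
    (6,7)@(13, 15): e=[16,38,10] → X
    (8,7)@(17, 15): e=[80,-18,2] → .
    (6,8)@(13, 17): e=[16,46,2] → X
  covered (8 px):
    . . . . . . . . . .
    . . . . . . . . . .
    . . . . . . . . . .
    . . . . . . X . . .
    . . . . . . X . . .
    . . . . . . X . . .
    . . . . . . X X . .
    . . . . . . X X . .
    . . . . . . X . . .
    . . . . . . . . . .
T3:
  2·area = 80  (B↔C swapped to make it positive)
  edge (6, 18)→(5, 10): d=(-1,-8) top-left  bias=+0
  edge (5, 10)→(14, 2): d=(9,-8) top-left  bias=+0
  edge (14, 2)→(6, 18): d=(-8,16) right/bottom  bias=-1
    (6,1)@(13, 3): e=[71,1,8] → X
    (7,1)@(15, 3): e=[87,17,-24] → .
    (5,2)@(11, 5): e=[53,3,24] → X
    (6,2)@(13, 5): e=[69,19,-8] → .
    (4,3)@(9, 7): e=[35,5,40] → X
    (6,3)@(13, 7): e=[67,37,-24] → .
    (3,4)@(7, 9): e=[17,7,56] → X
    (5,4)@(11, 9): e=[49,39,-8] → .
    (3,5)@(7, 11): e=[15,25,40] → X
    (5,5)@(11, 11): e=[47,57,-24] → .
    (3,6)@(7, 13): e=[13,43,24] → X
    (4,6)@(9, 13): e=[29,59,-8] → .
  covered (10 px):
    . . . . . . . . . .
    . . . . . . X . . .
    . . . . . X . . . .
    . . . . X X . . . .
    . . . X X . . . . .
    . . . X X . . . . .
    . . . X . . . . . .
    . . . X . . . . . .
    . . . . . . . . . .
    . . . . . . . . . .

Result: [[6,3],[6,4],[6,5],[6,6],[7,6],[6,7],[7,7],[6,8]]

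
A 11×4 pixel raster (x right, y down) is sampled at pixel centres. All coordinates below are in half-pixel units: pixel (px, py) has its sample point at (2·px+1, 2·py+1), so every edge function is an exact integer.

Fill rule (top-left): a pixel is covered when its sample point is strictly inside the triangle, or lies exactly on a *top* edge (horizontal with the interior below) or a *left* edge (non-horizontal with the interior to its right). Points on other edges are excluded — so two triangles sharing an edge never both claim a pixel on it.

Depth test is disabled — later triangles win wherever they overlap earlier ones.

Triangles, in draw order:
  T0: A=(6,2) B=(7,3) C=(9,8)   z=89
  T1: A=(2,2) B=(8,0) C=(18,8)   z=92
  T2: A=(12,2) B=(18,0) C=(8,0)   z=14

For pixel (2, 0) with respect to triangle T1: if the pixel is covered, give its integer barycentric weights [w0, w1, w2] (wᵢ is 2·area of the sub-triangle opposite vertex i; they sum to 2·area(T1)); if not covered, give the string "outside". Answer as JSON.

T0:
  2·area = 3
  edge (6, 2)→(7, 3): d=(1,1) right/bottom  bias=-1
  edge (7, 3)→(9, 8): d=(2,5) right/bottom  bias=-1
  edge (9, 8)→(6, 2): d=(-3,-6) top-left  bias=+0
    (2,0)@(5, 1): e=[0,6,-3] → .  [on edge]
    (3,1)@(7, 3): e=[0,0,3] → .  [on edge]
    (4,2)@(9, 5): e=[0,-6,9] → .  [on edge]
    (5,3)@(11, 7): e=[0,-12,15] → .  [on edge]
  covered (0 px):
    . . . . . . . . . . .
    . . . . . . . . . . .
    . . . . . . . . . . .
    . . . . . . . . . . .
T1:
  2·area = 68
  edge (2, 2)→(8, 0): d=(6,-2) top-left  bias=+0
  edge (8, 0)→(18, 8): d=(10,8) right/bottom  bias=-1
  edge (18, 8)→(2, 2): d=(-16,-6) top-left  bias=+0
    (2,0)@(5, 1): e=[0,34,34] → X  [on edge]
    (3,0)@(7, 1): e=[4,18,46] → X
    (4,0)@(9, 1): e=[8,2,58] → X
    (5,0)@(11, 1): e=[12,-14,70] → .
    (2,1)@(5, 3): e=[12,54,2] → X
    (5,1)@(11, 3): e=[24,6,38] → X
    (6,1)@(13, 3): e=[28,-10,50] → .
    (2,2)@(5, 5): e=[24,74,-30] → .
    (3,2)@(7, 5): e=[28,58,-18] → .
    (4,2)@(9, 5): e=[32,42,-6] → .
    (5,2)@(11, 5): e=[36,26,6] → X
    (6,2)@(13, 5): e=[40,10,18] → X
  covered (9 px):
    . . X X X . . . . . .
    . . X X X X . . . . .
    . . . . . X X . . . .
    . . . . . . . . . . .
T2:
  2·area = 20  (B↔C swapped to make it positive)
  edge (12, 2)→(8, 0): d=(-4,-2) top-left  bias=+0
  edge (8, 0)→(18, 0): d=(10,0) top-left  bias=+0
  edge (18, 0)→(12, 2): d=(-6,2) right/bottom  bias=-1
    (5,0)@(11, 1): e=[2,10,8] → X
    (6,0)@(13, 1): e=[6,10,4] → X
    (7,0)@(15, 1): e=[10,10,0] → .  [on edge]
    (4,1)@(9, 3): e=[-10,30,0] → .  [on edge]
    (5,1)@(11, 3): e=[-6,30,-4] → .
    (6,1)@(13, 3): e=[-2,30,-8] → .
    (1,2)@(3, 5): e=[-30,50,0] → .  [on edge]
  covered (2 px):
    . . . . . X X . . . .
    . . . . . . . . . . .
    . . . . . . . . . . .
    . . . . . . . . . . .

Answer: [34,34,0]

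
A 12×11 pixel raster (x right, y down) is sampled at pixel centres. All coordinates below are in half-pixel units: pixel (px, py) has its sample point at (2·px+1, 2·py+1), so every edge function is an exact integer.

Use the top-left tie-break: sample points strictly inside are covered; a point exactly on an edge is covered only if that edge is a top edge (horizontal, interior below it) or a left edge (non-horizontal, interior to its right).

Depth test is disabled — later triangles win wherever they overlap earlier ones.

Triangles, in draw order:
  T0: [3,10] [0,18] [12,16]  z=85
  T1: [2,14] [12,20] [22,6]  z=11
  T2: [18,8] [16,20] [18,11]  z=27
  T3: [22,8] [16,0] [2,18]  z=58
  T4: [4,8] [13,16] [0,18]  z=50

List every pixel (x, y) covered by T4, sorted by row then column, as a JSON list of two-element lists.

T0:
  2·area = 90  (B↔C swapped to make it positive)
  edge (3, 10)→(12, 16): d=(9,6) right/bottom  bias=-1
  edge (12, 16)→(0, 18): d=(-12,2) right/bottom  bias=-1
  edge (0, 18)→(3, 10): d=(3,-8) top-left  bias=+0
    (1,5)@(3, 11): e=[9,78,3] → X
    (2,5)@(5, 11): e=[-3,74,19] → .
    (1,6)@(3, 13): e=[27,54,9] → X
    (2,6)@(5, 13): e=[15,50,25] → X
    (3,6)@(7, 13): e=[3,46,41] → X
    (4,6)@(9, 13): e=[-9,42,57] → .
    (1,7)@(3, 15): e=[45,30,15] → X
    (4,7)@(9, 15): e=[9,18,63] → X
    (5,7)@(11, 15): e=[-3,14,79] → .
    (0,8)@(1, 17): e=[75,10,5] → X
    (3,8)@(7, 17): e=[39,-2,53] → .
    (4,8)@(9, 17): e=[27,-6,69] → .
  covered (11 px):
    . . . . . . . . . . . .
    . . . . . . . . . . . .
    . . . . . . . . . . . .
    . . . . . . . . . . . .
    . . . . . . . . . . . .
    . X . . . . . . . . . .
    . X X X . . . . . . . .
    . X X X X . . . . . . .
    X X X . . . . . . . . .
    . . . . . . . . . . . .
    . . . . . . . . . . . .
T1:
  2·area = 200  (B↔C swapped to make it positive)
  edge (2, 14)→(22, 6): d=(20,-8) top-left  bias=+0
  edge (22, 6)→(12, 20): d=(-10,14) right/bottom  bias=-1
  edge (12, 20)→(2, 14): d=(-10,-6) top-left  bias=+0
    (10,3)@(21, 7): e=[12,4,184] → X
    (11,3)@(23, 7): e=[28,-24,196] → .
    (7,4)@(15, 9): e=[4,68,128] → X
    (8,4)@(17, 9): e=[20,40,140] → X
    (9,4)@(19, 9): e=[36,12,152] → X
    (10,4)@(21, 9): e=[52,-16,164] → .
    (5,5)@(11, 11): e=[12,104,84] → X
    (6,5)@(13, 11): e=[28,76,96] → X
    (9,5)@(19, 11): e=[76,-8,132] → .
    (2,6)@(5, 13): e=[4,168,28] → X
    (3,6)@(7, 13): e=[20,140,40] → X
    (4,6)@(9, 13): e=[36,112,52] → X
    (8,6)@(17, 13): e=[100,0,100] → .  [on edge]
    (3,8)@(7, 17): e=[100,100,0] → X  [on edge]
  covered (25 px):
    . . . . . . . . . . . .
    . . . . . . . . . . . .
    . . . . . . . . . . . .
    . . . . . . . . . . X .
    . . . . . . . X X X . .
    . . . . . X X X X . . .
    . . X X X X X X . . . .
    . . X X X X X X . . . .
    . . . X X X X . . . . .
    . . . . . X . . . . . .
    . . . . . . . . . . . .
T2:
  2·area = 6  (B↔C swapped to make it positive)
  edge (18, 8)→(18, 11): d=(0,3) right/bottom  bias=-1
  edge (18, 11)→(16, 20): d=(-2,9) right/bottom  bias=-1
  edge (16, 20)→(18, 8): d=(2,-12) top-left  bias=+0
    (8,7)@(17, 15): e=[3,1,2] → X
    (9,7)@(19, 15): e=[-3,-17,26] → .
    (8,8)@(17, 17): e=[3,-3,6] → .
  covered (1 px):
    . . . . . . . . . . . .
    . . . . . . . . . . . .
    . . . . . . . . . . . .
    . . . . . . . . . . . .
    . . . . . . . . . . . .
    . . . . . . . . . . . .
    . . . . . . . . . . . .
    . . . . . . . . X . . .
    . . . . . . . . . . . .
    . . . . . . . . . . . .
    . . . . . . . . . . . .
T3:
  2·area = 220  (B↔C swapped to make it positive)
  edge (22, 8)→(2, 18): d=(-20,10) right/bottom  bias=-1
  edge (2, 18)→(16, 0): d=(14,-18) top-left  bias=+0
  edge (16, 0)→(22, 8): d=(6,8) right/bottom  bias=-1
    (7,1)@(15, 3): e=[170,24,26] → X
    (8,1)@(17, 3): e=[150,60,10] → X
    (9,1)@(19, 3): e=[130,96,-6] → .
    (6,2)@(13, 5): e=[150,16,54] → X
    (9,2)@(19, 5): e=[90,124,6] → X
    (10,2)@(21, 5): e=[70,160,-10] → .
    (5,3)@(11, 7): e=[130,8,82] → X
    (10,3)@(21, 7): e=[30,188,2] → X
    (11,3)@(23, 7): e=[10,224,-14] → .
    (4,4)@(9, 9): e=[110,0,110] → X  [on edge]
    (10,4)@(21, 9): e=[-10,216,14] → .
    (4,5)@(9, 11): e=[70,28,122] → X
  covered (28 px):
    . . . . . . . . . . . .
    . . . . . . . X X . . .
    . . . . . . X X X X . .
    . . . . . X X X X X X .
    . . . . X X X X X X . .
    . . . . X X X X . . . .
    . . . X X X . . . . . .
    . . X X . . . . . . . .
    . X . . . . . . . . . .
    . . . . . . . . . . . .
    . . . . . . . . . . . .
T4:
  2·area = 122
  edge (4, 8)→(13, 16): d=(9,8) right/bottom  bias=-1
  edge (13, 16)→(0, 18): d=(-13,2) right/bottom  bias=-1
  edge (0, 18)→(4, 8): d=(4,-10) top-left  bias=+0
    (2,4)@(5, 9): e=[1,107,14] → X
    (3,4)@(7, 9): e=[-15,103,34] → .
    (1,5)@(3, 11): e=[35,85,2] → X
    (3,5)@(7, 11): e=[3,77,42] → X
    (4,5)@(9, 11): e=[-13,73,62] → .
    (1,6)@(3, 13): e=[53,59,10] → X
    (4,6)@(9, 13): e=[5,47,70] → X
    (5,6)@(11, 13): e=[-11,43,90] → .
    (1,7)@(3, 15): e=[71,33,18] → X
    (5,7)@(11, 15): e=[7,17,98] → X
    (6,7)@(13, 15): e=[-9,13,118] → .
    (0,8)@(1, 17): e=[105,11,6] → X
  covered (16 px):
    . . . . . . . . . . . .
    . . . . . . . . . . . .
    . . . . . . . . . . . .
    . . . . . . . . . . . .
    . . X . . . . . . . . .
    . X X X . . . . . . . .
    . X X X X . . . . . . .
    . X X X X X . . . . . .
    X X X . . . . . . . . .
    . . . . . . . . . . . .
    . . . . . . . . . . . .

Final: [[2,4],[1,5],[2,5],[3,5],[1,6],[2,6],[3,6],[4,6],[1,7],[2,7],[3,7],[4,7],[5,7],[0,8],[1,8],[2,8]]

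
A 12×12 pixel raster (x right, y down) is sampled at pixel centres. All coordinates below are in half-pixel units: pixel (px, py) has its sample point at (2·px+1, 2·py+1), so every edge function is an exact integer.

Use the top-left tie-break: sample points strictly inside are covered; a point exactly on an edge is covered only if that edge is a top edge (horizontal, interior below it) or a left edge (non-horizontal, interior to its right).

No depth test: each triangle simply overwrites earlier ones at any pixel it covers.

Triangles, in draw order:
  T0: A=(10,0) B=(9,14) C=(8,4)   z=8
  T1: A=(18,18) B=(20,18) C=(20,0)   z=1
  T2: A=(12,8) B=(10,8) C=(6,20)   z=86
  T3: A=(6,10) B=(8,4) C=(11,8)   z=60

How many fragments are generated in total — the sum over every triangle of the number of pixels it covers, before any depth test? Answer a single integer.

T0:
  2·area = 24
  edge (10, 0)→(9, 14): d=(-1,14) right/bottom  bias=-1
  edge (9, 14)→(8, 4): d=(-1,-10) top-left  bias=+0
  edge (8, 4)→(10, 0): d=(2,-4) top-left  bias=+0
    (4,1)@(9, 3): e=[11,11,2] → █
    (5,1)@(11, 3): e=[-17,31,10] → ·
    (4,2)@(9, 5): e=[9,9,6] → █
    (5,2)@(11, 5): e=[-19,29,14] → ·
    (4,3)@(9, 7): e=[7,7,10] → █
    (5,3)@(11, 7): e=[-21,27,18] → ·
    (4,4)@(9, 9): e=[5,5,14] → █
    (5,4)@(11, 9): e=[-23,25,22] → ·
    (4,5)@(9, 11): e=[3,3,18] → █
    (5,5)@(11, 11): e=[-25,23,26] → ·
    (4,6)@(9, 13): e=[1,1,22] → █
    (5,6)@(11, 13): e=[-27,21,30] → ·
  covered (6 px):
    · · · · · · · · · · · ·
    · · · · █ · · · · · · ·
    · · · · █ · · · · · · ·
    · · · · █ · · · · · · ·
    · · · · █ · · · · · · ·
    · · · · █ · · · · · · ·
    · · · · █ · · · · · · ·
    · · · · · · · · · · · ·
    · · · · · · · · · · · ·
    · · · · · · · · · · · ·
    · · · · · · · · · · · ·
    · · · · · · · · · · · ·
T1:
  2·area = 36  (B↔C swapped to make it positive)
  edge (18, 18)→(20, 0): d=(2,-18) top-left  bias=+0
  edge (20, 0)→(20, 18): d=(0,18) right/bottom  bias=-1
  edge (20, 18)→(18, 18): d=(-2,0) right/bottom  bias=-1
    (9,4)@(19, 9): e=[0,18,18] → █  [on edge]
    (10,4)@(21, 9): e=[36,-18,18] → ·
    (9,5)@(19, 11): e=[4,18,14] → █
    (10,5)@(21, 11): e=[40,-18,14] → ·
    (9,6)@(19, 13): e=[8,18,10] → █
    (10,6)@(21, 13): e=[44,-18,10] → ·
    (9,7)@(19, 15): e=[12,18,6] → █
    (10,7)@(21, 15): e=[48,-18,6] → ·
    (9,8)@(19, 17): e=[16,18,2] → █
    (10,8)@(21, 17): e=[52,-18,2] → ·
    (9,9)@(19, 19): e=[20,18,-2] → ·
  covered (5 px):
    · · · · · · · · · · · ·
    · · · · · · · · · · · ·
    · · · · · · · · · · · ·
    · · · · · · · · · · · ·
    · · · · · · · · · █ · ·
    · · · · · · · · · █ · ·
    · · · · · · · · · █ · ·
    · · · · · · · · · █ · ·
    · · · · · · · · · █ · ·
    · · · · · · · · · · · ·
    · · · · · · · · · · · ·
    · · · · · · · · · · · ·
T2:
  2·area = 24  (B↔C swapped to make it positive)
  edge (12, 8)→(6, 20): d=(-6,12) right/bottom  bias=-1
  edge (6, 20)→(10, 8): d=(4,-12) top-left  bias=+0
  edge (10, 8)→(12, 8): d=(2,0) top-left  bias=+0
    (5,2)@(11, 5): e=[30,0,-6] → ·  [on edge]
    (5,4)@(11, 9): e=[6,16,2] → █
    (6,4)@(13, 9): e=[-18,40,2] → ·
    (4,5)@(9, 11): e=[18,0,6] → █  [on edge]
    (5,5)@(11, 11): e=[-6,24,6] → ·
    (4,6)@(9, 13): e=[6,8,10] → █
    (5,6)@(11, 13): e=[-18,32,10] → ·
    (4,7)@(9, 15): e=[-6,16,14] → ·
    (3,8)@(7, 17): e=[6,0,18] → █  [on edge]
    (4,8)@(9, 17): e=[-18,24,18] → ·
    (3,9)@(7, 19): e=[-6,8,22] → ·
    (2,11)@(5, 23): e=[-6,0,30] → ·  [on edge]
  covered (4 px):
    · · · · · · · · · · · ·
    · · · · · · · · · · · ·
    · · · · · · · · · · · ·
    · · · · · · · · · · · ·
    · · · · · █ · · · · · ·
    · · · · █ · · · · · · ·
    · · · · █ · · · · · · ·
    · · · · · · · · · · · ·
    · · · █ · · · · · · · ·
    · · · · · · · · · · · ·
    · · · · · · · · · · · ·
    · · · · · · · · · · · ·
T3:
  2·area = 26
  edge (6, 10)→(8, 4): d=(2,-6) top-left  bias=+0
  edge (8, 4)→(11, 8): d=(3,4) right/bottom  bias=-1
  edge (11, 8)→(6, 10): d=(-5,2) right/bottom  bias=-1
    (4,0)@(9, 1): e=[0,-13,39] → ·  [on edge]
    (3,3)@(7, 7): e=[0,13,13] → █  [on edge]
    (4,3)@(9, 7): e=[12,5,9] → █
    (5,3)@(11, 7): e=[24,-3,5] → ·
    (3,4)@(7, 9): e=[4,19,3] → █
    (4,4)@(9, 9): e=[16,11,-1] → ·
    (3,5)@(7, 11): e=[8,25,-7] → ·
    (2,6)@(5, 13): e=[0,39,-13] → ·  [on edge]
    (1,9)@(3, 19): e=[0,65,-39] → ·  [on edge]
  covered (3 px):
    · · · · · · · · · · · ·
    · · · · · · · · · · · ·
    · · · · · · · · · · · ·
    · · · █ █ · · · · · · ·
    · · · █ · · · · · · · ·
    · · · · · · · · · · · ·
    · · · · · · · · · · · ·
    · · · · · · · · · · · ·
    · · · · · · · · · · · ·
    · · · · · · · · · · · ·
    · · · · · · · · · · · ·
    · · · · · · · · · · · ·

Result: 18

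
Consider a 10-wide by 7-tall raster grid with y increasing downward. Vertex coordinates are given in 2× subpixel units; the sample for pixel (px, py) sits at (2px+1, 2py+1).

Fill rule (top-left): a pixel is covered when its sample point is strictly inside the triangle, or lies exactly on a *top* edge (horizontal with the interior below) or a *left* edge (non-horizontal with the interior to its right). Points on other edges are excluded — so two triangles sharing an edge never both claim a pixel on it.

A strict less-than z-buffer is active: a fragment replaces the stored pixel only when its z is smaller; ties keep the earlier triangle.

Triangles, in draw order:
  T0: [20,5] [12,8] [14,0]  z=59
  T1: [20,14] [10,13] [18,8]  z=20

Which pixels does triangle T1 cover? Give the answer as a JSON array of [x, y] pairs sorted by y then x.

T0:
  2·area = 58
  edge (20, 5)→(12, 8): d=(-8,3) right/bottom  bias=-1
  edge (12, 8)→(14, 0): d=(2,-8) top-left  bias=+0
  edge (14, 0)→(20, 5): d=(6,5) right/bottom  bias=-1
    (7,0)@(15, 1): e=[47,10,1] → #
    (8,0)@(17, 1): e=[41,26,-9] → ·
    (7,1)@(15, 3): e=[31,14,13] → #
    (8,1)@(17, 3): e=[25,30,3] → #
    (9,1)@(19, 3): e=[19,46,-7] → ·
    (6,2)@(13, 5): e=[21,2,35] → #
    (9,2)@(19, 5): e=[3,50,5] → #
    (6,3)@(13, 7): e=[5,6,47] → #
    (7,3)@(15, 7): e=[-1,22,37] → ·
    (8,3)@(17, 7): e=[-7,38,27] → ·
    (9,3)@(19, 7): e=[-13,54,17] → ·
    (6,4)@(13, 9): e=[-11,10,59] → ·
  covered (8 px):
    · · · · · · · # · ·
    · · · · · · · # # ·
    · · · · · · # # # #
    · · · · · · # · · ·
    · · · · · · · · · ·
    · · · · · · · · · ·
    · · · · · · · · · ·
T1:
  2·area = 58
  edge (20, 14)→(10, 13): d=(-10,-1) top-left  bias=+0
  edge (10, 13)→(18, 8): d=(8,-5) top-left  bias=+0
  edge (18, 8)→(20, 14): d=(2,6) right/bottom  bias=-1
    (8,2)@(17, 5): e=[87,-29,0] → ·  [on edge]
    (8,4)@(17, 9): e=[47,3,8] → #
    (9,4)@(19, 9): e=[49,13,-4] → ·
    (7,5)@(15, 11): e=[25,9,24] → #
    (9,5)@(19, 11): e=[29,29,0] → ·  [on edge]
    (5,6)@(11, 13): e=[1,5,52] → #
    (6,6)@(13, 13): e=[3,15,40] → #
    (9,6)@(19, 13): e=[9,45,4] → #
  covered (8 px):
    · · · · · · · · · ·
    · · · · · · · · · ·
    · · · · · · · · · ·
    · · · · · · · · · ·
    · · · · · · · · # ·
    · · · · · · · # # ·
    · · · · · # # # # #

Final: [[8,4],[7,5],[8,5],[5,6],[6,6],[7,6],[8,6],[9,6]]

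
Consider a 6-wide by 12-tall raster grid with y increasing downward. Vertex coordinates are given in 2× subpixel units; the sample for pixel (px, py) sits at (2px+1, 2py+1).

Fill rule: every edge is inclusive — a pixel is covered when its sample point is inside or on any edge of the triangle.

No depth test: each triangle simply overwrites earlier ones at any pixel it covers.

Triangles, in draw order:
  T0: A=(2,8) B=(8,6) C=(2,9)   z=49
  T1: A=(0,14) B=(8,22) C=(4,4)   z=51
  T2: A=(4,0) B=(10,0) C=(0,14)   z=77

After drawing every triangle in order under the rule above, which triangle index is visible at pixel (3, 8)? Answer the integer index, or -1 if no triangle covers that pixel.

T0:
  2·area = 6
  edge (2, 8)→(8, 6): d=(6,-2) inclusive
  edge (8, 6)→(2, 9): d=(-6,3) inclusive
  edge (2, 9)→(2, 8): d=(0,-1) inclusive
    (5,2)@(11, 5): e=[0,-3,9] → .  [on edge]
    (2,3)@(5, 7): e=[0,3,3] → X  [on edge]
    (3,3)@(7, 7): e=[4,-3,5] → .
    (2,4)@(5, 9): e=[12,-9,3] → .
  covered (1 px):
    . . . . . .
    . . . . . .
    . . . . . .
    . . X . . .
    . . . . . .
    . . . . . .
    . . . . . .
    . . . . . .
    . . . . . .
    . . . . . .
    . . . . . .
    . . . . . .
T1:
  2·area = 112  (B↔C swapped to make it positive)
  edge (0, 14)→(4, 4): d=(4,-10) inclusive
  edge (4, 4)→(8, 22): d=(4,18) inclusive
  edge (8, 22)→(0, 14): d=(-8,-8) inclusive
    (1,3)@(3, 7): e=[2,30,80] → X
    (2,3)@(5, 7): e=[22,-6,96] → .
    (1,4)@(3, 9): e=[10,38,64] → X
    (2,4)@(5, 9): e=[30,2,80] → X
    (3,4)@(7, 9): e=[50,-34,96] → .
    (1,5)@(3, 11): e=[18,46,48] → X
    (3,5)@(7, 11): e=[58,-26,80] → .
    (0,6)@(1, 13): e=[6,90,16] → X
    (3,6)@(7, 13): e=[66,-18,64] → .
    (0,7)@(1, 15): e=[14,98,0] → X  [on edge]
    (3,7)@(7, 15): e=[74,-10,48] → .
    (0,8)@(1, 17): e=[22,106,-16] → .
    (1,8)@(3, 17): e=[42,70,0] → X  [on edge]
    (2,9)@(5, 19): e=[70,42,0] → X  [on edge]
    (3,10)@(7, 21): e=[98,14,0] → X  [on edge]
    (4,11)@(9, 23): e=[126,-14,0] → .  [on edge]
  covered (16 px):
    . . . . . .
    . . . . . .
    . . . . . .
    . X . . . .
    . X X . . .
    . X X . . .
    X X X . . .
    X X X . . .
    . X X . . .
    . . X X . .
    . . . X . .
    . . . . . .
T2:
  2·area = 84
  edge (4, 0)→(10, 0): d=(6,0) inclusive
  edge (10, 0)→(0, 14): d=(-10,14) inclusive
  edge (0, 14)→(4, 0): d=(4,-14) inclusive
    (2,0)@(5, 1): e=[6,60,18] → X
    (3,0)@(7, 1): e=[6,32,46] → X
    (4,0)@(9, 1): e=[6,4,74] → X
    (5,0)@(11, 1): e=[6,-24,102] → .
    (2,1)@(5, 3): e=[18,40,26] → X
    (4,1)@(9, 3): e=[18,-16,82] → .
    (1,2)@(3, 5): e=[30,48,6] → X
    (3,2)@(7, 5): e=[30,-8,62] → .
    (1,3)@(3, 7): e=[42,28,14] → X
    (2,3)@(5, 7): e=[42,0,42] → X  [on edge]
    (3,3)@(7, 7): e=[42,-28,70] → .
    (1,4)@(3, 9): e=[54,8,22] → X
  covered (11 px):
    . . X X X .
    . . X X . .
    . X X . . .
    . X X . . .
    . X . . . .
    X . . . . .
    . . . . . .
    . . . . . .
    . . . . . .
    . . . . . .
    . . . . . .
    . . . . . .

Z-buffer (winner per pixel, '.' = empty):
  . . 2 2 2 .
  . . 2 2 . .
  . 2 2 . . .
  . 2 2 . . .
  . 2 1 . . .
  2 1 1 . . .
  1 1 1 . . .
  1 1 1 . . .
  . 1 1 . . .
  . . 1 1 . .
  . . . 1 . .
  . . . . . .

Final: -1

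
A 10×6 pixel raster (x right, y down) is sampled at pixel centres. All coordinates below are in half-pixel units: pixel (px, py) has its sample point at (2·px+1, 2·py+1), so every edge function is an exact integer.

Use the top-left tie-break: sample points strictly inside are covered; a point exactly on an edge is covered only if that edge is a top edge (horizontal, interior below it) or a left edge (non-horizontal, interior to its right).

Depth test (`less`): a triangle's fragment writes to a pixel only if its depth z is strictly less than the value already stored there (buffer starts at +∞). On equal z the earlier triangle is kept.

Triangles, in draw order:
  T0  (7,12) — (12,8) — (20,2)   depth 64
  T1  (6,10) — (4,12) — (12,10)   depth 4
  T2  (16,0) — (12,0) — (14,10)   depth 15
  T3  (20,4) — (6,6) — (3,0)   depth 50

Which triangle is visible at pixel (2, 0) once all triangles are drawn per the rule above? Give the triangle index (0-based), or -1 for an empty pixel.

T0:
  2·area = 2
  edge (7, 12)→(12, 8): d=(5,-4) top-left  bias=+0
  edge (12, 8)→(20, 2): d=(8,-6) top-left  bias=+0
  edge (20, 2)→(7, 12): d=(-13,10) right/bottom  bias=-1
  covered (0 px):
    · · · · · · · · · ·
    · · · · · · · · · ·
    · · · · · · · · · ·
    · · · · · · · · · ·
    · · · · · · · · · ·
    · · · · · · · · · ·
T1:
  2·area = 12  (B↔C swapped to make it positive)
  edge (6, 10)→(12, 10): d=(6,0) top-left  bias=+0
  edge (12, 10)→(4, 12): d=(-8,2) right/bottom  bias=-1
  edge (4, 12)→(6, 10): d=(2,-2) top-left  bias=+0
    (7,0)@(15, 1): e=[-54,66,0] → ·  [on edge]
    (6,1)@(13, 3): e=[-42,54,0] → ·  [on edge]
    (5,2)@(11, 5): e=[-30,42,0] → ·  [on edge]
    (4,3)@(9, 7): e=[-18,30,0] → ·  [on edge]
    (3,4)@(7, 9): e=[-6,18,0] → ·  [on edge]
    (2,5)@(5, 11): e=[6,6,0] → █  [on edge]
    (3,5)@(7, 11): e=[6,2,4] → █
    (4,5)@(9, 11): e=[6,-2,8] → ·
  covered (2 px):
    · · · · · · · · · ·
    · · · · · · · · · ·
    · · · · · · · · · ·
    · · · · · · · · · ·
    · · · · · · · · · ·
    · · █ █ · · · · · ·
T2:
  2·area = 40  (B↔C swapped to make it positive)
  edge (16, 0)→(14, 10): d=(-2,10) right/bottom  bias=-1
  edge (14, 10)→(12, 0): d=(-2,-10) top-left  bias=+0
  edge (12, 0)→(16, 0): d=(4,0) top-left  bias=+0
    (6,0)@(13, 1): e=[28,8,4] → █
    (7,0)@(15, 1): e=[8,28,4] → █
    (8,0)@(17, 1): e=[-12,48,4] → ·
    (6,1)@(13, 3): e=[24,4,12] → █
    (8,1)@(17, 3): e=[-16,44,12] → ·
    (6,2)@(13, 5): e=[20,0,20] → █  [on edge]
    (7,2)@(15, 5): e=[0,20,20] → ·  [on edge]
    (6,3)@(13, 7): e=[16,-4,28] → ·
  covered (5 px):
    · · · · · · █ █ · ·
    · · · · · · █ █ · ·
    · · · · · · █ · · ·
    · · · · · · · · · ·
    · · · · · · · · · ·
    · · · · · · · · · ·
T3:
  2·area = 90
  edge (20, 4)→(6, 6): d=(-14,2) right/bottom  bias=-1
  edge (6, 6)→(3, 0): d=(-3,-6) top-left  bias=+0
  edge (3, 0)→(20, 4): d=(17,4) right/bottom  bias=-1
    (2,0)@(5, 1): e=[72,9,9] → █
    (3,0)@(7, 1): e=[68,21,1] → █
    (4,0)@(9, 1): e=[64,33,-7] → ·
    (2,1)@(5, 3): e=[44,3,43] → █
    (4,1)@(9, 3): e=[36,27,27] → █
    (5,1)@(11, 3): e=[32,39,19] → █
    (6,1)@(13, 3): e=[28,51,11] → █
    (7,1)@(15, 3): e=[24,63,3] → █
    (8,1)@(17, 3): e=[20,75,-5] → ·
    (2,2)@(5, 5): e=[16,-3,77] → ·
    (3,2)@(7, 5): e=[12,9,69] → █
    (6,2)@(13, 5): e=[0,45,45] → ·  [on edge]
  covered (11 px):
    · · █ █ · · · · · ·
    · · █ █ █ █ █ █ · ·
    · · · █ █ █ · · · ·
    · · · · · · · · · ·
    · · · · · · · · · ·
    · · · · · · · · · ·

Z-buffer (winner per pixel, '.' = empty):
  . . 3 3 . . 2 2 . .
  . . 3 3 3 3 2 2 . .
  . . . 3 3 3 2 . . .
  . . . . . . . . . .
  . . . . . . . . . .
  . . 1 1 . . . . . .

Final: 3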